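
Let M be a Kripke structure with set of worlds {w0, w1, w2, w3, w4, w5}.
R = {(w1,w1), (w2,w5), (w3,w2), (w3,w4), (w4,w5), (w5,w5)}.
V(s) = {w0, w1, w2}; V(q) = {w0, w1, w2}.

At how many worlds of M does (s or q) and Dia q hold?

Let φ = (s or q) and Dia q. Evaluate φ at each world:
  w0 (successors ∅): φ is false.
  w1 (successors {w1}): φ is true.
  w2 (successors {w5}): φ is false.
  w3 (successors {w2, w4}): φ is false.
  w4 (successors {w5}): φ is false.
  w5 (successors {w5}): φ is false.
For instance, at w2:
  At w2: s or q is true, Dia q is false, so (s or q) and Dia q is false.
    At w2: Dia q requires q at some successor in {w5}.
      At w5: q is false.
    So Dia q is false at w2.
Satisfying worlds: {w1}

1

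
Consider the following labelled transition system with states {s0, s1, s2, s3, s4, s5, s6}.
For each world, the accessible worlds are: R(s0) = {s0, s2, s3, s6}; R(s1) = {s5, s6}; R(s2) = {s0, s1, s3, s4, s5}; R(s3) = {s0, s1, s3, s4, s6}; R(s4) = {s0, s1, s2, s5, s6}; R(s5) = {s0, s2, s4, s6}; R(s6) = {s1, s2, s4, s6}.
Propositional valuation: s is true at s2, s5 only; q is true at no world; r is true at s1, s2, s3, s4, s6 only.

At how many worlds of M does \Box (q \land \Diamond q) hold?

0

Recall that \Box ψ holds at a world iff ψ holds at every accessible world, and \Diamond ψ holds iff ψ holds at some accessible world.
Let φ = \Box (q \land \Diamond q). Evaluate φ at each world:
  s0 (successors {s0, s2, s3, s6}): φ is false.
  s1 (successors {s5, s6}): φ is false.
  s2 (successors {s0, s1, s3, s4, s5}): φ is false.
  s3 (successors {s0, s1, s3, s4, s6}): φ is false.
  s4 (successors {s0, s1, s2, s5, s6}): φ is false.
  s5 (successors {s0, s2, s4, s6}): φ is false.
  s6 (successors {s1, s2, s4, s6}): φ is false.
For instance, at s5:
  At s5: \Box (q \land \Diamond q) requires q \land \Diamond q at every successor {s0, s2, s4, s6}.
    q \land \Diamond q fails at s0, so \Box (q \land \Diamond q) is false at s5.
      At s0: q is false, \Diamond q is false, so q \land \Diamond q is false.
Satisfying worlds: none.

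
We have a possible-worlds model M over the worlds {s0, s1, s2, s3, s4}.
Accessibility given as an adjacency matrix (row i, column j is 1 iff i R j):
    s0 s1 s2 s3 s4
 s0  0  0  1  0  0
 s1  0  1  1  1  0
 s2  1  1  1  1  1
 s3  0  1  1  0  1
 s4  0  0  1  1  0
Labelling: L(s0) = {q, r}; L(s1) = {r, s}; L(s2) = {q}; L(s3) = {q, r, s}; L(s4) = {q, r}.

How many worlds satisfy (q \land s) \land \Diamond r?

1

Let φ = (q \land s) \land \Diamond r. Evaluate φ at each world:
  s0 (successors {s2}): φ is false.
  s1 (successors {s1, s2, s3}): φ is false.
  s2 (successors {s0, s1, s2, s3, s4}): φ is false.
  s3 (successors {s1, s2, s4}): φ is true.
  s4 (successors {s2, s3}): φ is false.
For instance, at s1:
  At s1: q \land s is false, \Diamond r is true, so (q \land s) \land \Diamond r is false.
    At s1: \Diamond r requires r at some successor in {s1, s2, s3}.
      r holds at s1, so \Diamond r is true at s1.
Satisfying worlds: {s3}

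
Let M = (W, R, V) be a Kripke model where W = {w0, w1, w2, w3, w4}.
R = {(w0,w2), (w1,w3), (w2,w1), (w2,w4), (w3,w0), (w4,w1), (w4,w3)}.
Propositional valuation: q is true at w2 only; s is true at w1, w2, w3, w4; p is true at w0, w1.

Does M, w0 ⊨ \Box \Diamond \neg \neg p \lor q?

Recall that \Box ψ holds at a world iff ψ holds at every accessible world, and \Diamond ψ holds iff ψ holds at some accessible world.
At w0: \Box \Diamond \neg \neg p is true, q is false, so \Box \Diamond \neg \neg p \lor q is true.
  At w0: \Box \Diamond \neg \neg p requires \Diamond \neg \neg p at every successor {w2}.
      At w2: \Diamond \neg \neg p requires \neg \neg p at some successor in {w1, w4}.
        \neg \neg p holds at w1, so \Diamond \neg \neg p is true at w2.
  So \Box \Diamond \neg \neg p is true at w0.

Yes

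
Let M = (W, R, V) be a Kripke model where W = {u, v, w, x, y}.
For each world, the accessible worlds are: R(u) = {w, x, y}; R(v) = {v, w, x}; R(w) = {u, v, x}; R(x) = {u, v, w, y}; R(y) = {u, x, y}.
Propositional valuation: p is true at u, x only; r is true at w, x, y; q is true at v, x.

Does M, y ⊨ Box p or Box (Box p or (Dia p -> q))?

No

Recall that Box ψ holds at a world iff ψ holds at every accessible world, and Dia ψ holds iff ψ holds at some accessible world.
At y: Box p is false, Box (Box p or (Dia p -> q)) is false, so Box p or Box (Box p or (Dia p -> q)) is false.
  At y: Box p requires p at every successor {u, x, y}.
    p fails at y, so Box p is false at y.
  At y: Box (Box p or (Dia p -> q)) requires Box p or (Dia p -> q) at every successor {u, x, y}.
    Box p or (Dia p -> q) fails at u, so Box (Box p or (Dia p -> q)) is false at y.
      At u: Box p is false, Dia p -> q is false, so Box p or (Dia p -> q) is false.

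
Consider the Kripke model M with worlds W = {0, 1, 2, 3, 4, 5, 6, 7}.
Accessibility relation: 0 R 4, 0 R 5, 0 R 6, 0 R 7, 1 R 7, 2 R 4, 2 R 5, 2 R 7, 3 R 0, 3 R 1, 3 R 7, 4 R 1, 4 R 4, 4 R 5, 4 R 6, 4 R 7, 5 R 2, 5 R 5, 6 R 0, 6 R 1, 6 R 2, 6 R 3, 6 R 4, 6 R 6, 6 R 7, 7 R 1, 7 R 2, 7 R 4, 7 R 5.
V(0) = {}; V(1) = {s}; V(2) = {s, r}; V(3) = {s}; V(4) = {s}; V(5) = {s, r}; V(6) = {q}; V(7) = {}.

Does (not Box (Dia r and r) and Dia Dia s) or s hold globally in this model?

Yes

Recall that Box ψ holds at a world iff ψ holds at every accessible world, and Dia ψ holds iff ψ holds at some accessible world.
Let φ = (not Box (Dia r and r) and Dia Dia s) or s. Evaluate φ at each world:
  0 (successors {4, 5, 6, 7}): φ is true.
  1 (successors {7}): φ is true.
  2 (successors {4, 5, 7}): φ is true.
  3 (successors {0, 1, 7}): φ is true.
  4 (successors {1, 4, 5, 6, 7}): φ is true.
  5 (successors {2, 5}): φ is true.
  6 (successors {0, 1, 2, 3, 4, 6, 7}): φ is true.
  7 (successors {1, 2, 4, 5}): φ is true.
For instance, at 6:
  At 6: not Box (Dia r and r) and Dia Dia s is true, s is false, so (not Box (Dia r and r) and Dia Dia s) or s is true.
    At 6: not Box (Dia r and r) is true, Dia Dia s is true, so not Box (Dia r and r) and Dia Dia s is true.
      At 6: Box (Dia r and r) is false, so not Box (Dia r and r) is true.
      At 6: Dia Dia s requires Dia s at some successor in {0, 1, 2, 3, 4, 6, 7}.
        Dia s holds at 0, so Dia Dia s is true at 6.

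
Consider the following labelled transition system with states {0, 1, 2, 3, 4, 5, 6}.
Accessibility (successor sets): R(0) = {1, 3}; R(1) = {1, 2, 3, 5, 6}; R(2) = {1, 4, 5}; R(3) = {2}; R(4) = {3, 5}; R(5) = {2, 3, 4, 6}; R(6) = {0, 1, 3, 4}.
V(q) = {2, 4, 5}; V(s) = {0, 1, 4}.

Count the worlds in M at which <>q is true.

Let φ = <>q. Evaluate φ at each world:
  0 (successors {1, 3}): φ is false.
  1 (successors {1, 2, 3, 5, 6}): φ is true.
  2 (successors {1, 4, 5}): φ is true.
  3 (successors {2}): φ is true.
  4 (successors {3, 5}): φ is true.
  5 (successors {2, 3, 4, 6}): φ is true.
  6 (successors {0, 1, 3, 4}): φ is true.
For instance, at 5:
  At 5: <>q requires q at some successor in {2, 3, 4, 6}.
    q holds at 2, so <>q is true at 5.
Satisfying worlds: {1, 2, 3, 4, 5, 6}

6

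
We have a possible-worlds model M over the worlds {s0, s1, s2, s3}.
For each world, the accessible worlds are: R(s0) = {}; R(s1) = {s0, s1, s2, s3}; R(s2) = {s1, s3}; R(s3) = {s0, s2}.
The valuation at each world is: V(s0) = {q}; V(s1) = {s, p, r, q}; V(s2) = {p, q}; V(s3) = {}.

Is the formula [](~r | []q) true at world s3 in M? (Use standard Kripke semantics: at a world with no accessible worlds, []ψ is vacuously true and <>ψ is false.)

Yes

At s3: [](~r | []q) requires ~r | []q at every successor {s0, s2}.
    At s0: ~r is true, []q is true, so ~r | []q is true.
      At s0: no accessible worlds, so []q holds vacuously.
    At s2: ~r is true, []q is false, so ~r | []q is true.
      At s2: []q requires q at every successor {s1, s3}.
        q fails at s3, so []q is false at s2.
So [](~r | []q) is true at s3.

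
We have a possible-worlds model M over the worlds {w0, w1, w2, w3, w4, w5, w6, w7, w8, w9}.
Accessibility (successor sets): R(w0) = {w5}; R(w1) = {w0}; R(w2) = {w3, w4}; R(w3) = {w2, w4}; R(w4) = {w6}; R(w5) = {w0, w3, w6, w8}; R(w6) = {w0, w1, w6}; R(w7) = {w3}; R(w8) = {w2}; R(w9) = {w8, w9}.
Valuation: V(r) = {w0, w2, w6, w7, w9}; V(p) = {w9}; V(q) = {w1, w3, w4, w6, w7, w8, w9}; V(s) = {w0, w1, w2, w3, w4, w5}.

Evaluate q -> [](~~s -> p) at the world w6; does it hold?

Recall that []ψ holds at a world iff ψ holds at every accessible world, and <>ψ holds iff ψ holds at some accessible world.
At w6: q is true, [](~~s -> p) is false, so q -> [](~~s -> p) is false.
  At w6: [](~~s -> p) requires ~~s -> p at every successor {w0, w1, w6}.
    ~~s -> p fails at w0, so [](~~s -> p) is false at w6.

No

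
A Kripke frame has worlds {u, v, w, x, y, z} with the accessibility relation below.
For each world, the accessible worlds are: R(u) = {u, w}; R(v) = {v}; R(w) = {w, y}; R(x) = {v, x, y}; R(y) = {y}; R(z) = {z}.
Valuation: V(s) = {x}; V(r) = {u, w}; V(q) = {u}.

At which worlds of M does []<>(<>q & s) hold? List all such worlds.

none

Let φ = []<>(<>q & s). Evaluate φ at each world:
  u (successors {u, w}): φ is false.
  v (successors {v}): φ is false.
  w (successors {w, y}): φ is false.
  x (successors {v, x, y}): φ is false.
  y (successors {y}): φ is false.
  z (successors {z}): φ is false.
For instance, at u:
  At u: []<>(<>q & s) requires <>(<>q & s) at every successor {u, w}.
    <>(<>q & s) fails at u, so []<>(<>q & s) is false at u.
      At u: <>(<>q & s) requires <>q & s at some successor in {u, w}.
        At u: <>q & s is false.
        At w: <>q & s is false.
      So <>(<>q & s) is false at u.
Satisfying worlds: none.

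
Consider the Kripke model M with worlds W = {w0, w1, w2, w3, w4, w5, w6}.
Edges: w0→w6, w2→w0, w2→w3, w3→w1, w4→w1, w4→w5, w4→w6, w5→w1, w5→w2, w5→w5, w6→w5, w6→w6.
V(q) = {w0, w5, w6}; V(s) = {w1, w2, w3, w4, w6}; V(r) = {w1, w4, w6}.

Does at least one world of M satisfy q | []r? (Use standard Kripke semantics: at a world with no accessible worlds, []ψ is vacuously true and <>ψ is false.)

Yes

Let φ = q | []r. Evaluate φ at each world:
  w0 (successors {w6}): φ is true.
  w1 (successors ∅): φ is true.
  w2 (successors {w0, w3}): φ is false.
  w3 (successors {w1}): φ is true.
  w4 (successors {w1, w5, w6}): φ is false.
  w5 (successors {w1, w2, w5}): φ is true.
  w6 (successors {w5, w6}): φ is true.
Detail at w0 (witness):
  At w0: q is true, []r is true, so q | []r is true.
    At w0: []r requires r at every successor {w6}.
      At w6: r is true.
    So []r is true at w0.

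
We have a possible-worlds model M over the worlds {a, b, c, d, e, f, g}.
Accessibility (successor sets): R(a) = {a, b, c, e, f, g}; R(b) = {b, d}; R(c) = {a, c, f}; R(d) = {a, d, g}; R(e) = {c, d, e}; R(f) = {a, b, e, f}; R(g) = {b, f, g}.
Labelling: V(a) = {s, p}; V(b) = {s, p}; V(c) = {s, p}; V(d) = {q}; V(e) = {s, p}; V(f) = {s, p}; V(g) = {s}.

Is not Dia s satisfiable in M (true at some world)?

Recall that Dia ψ holds at a world iff ψ holds at some accessible world.
Let φ = not Dia s. Evaluate φ at each world:
  a (successors {a, b, c, e, f, g}): φ is false.
  b (successors {b, d}): φ is false.
  c (successors {a, c, f}): φ is false.
  d (successors {a, d, g}): φ is false.
  e (successors {c, d, e}): φ is false.
  f (successors {a, b, e, f}): φ is false.
  g (successors {b, f, g}): φ is false.
For instance, at a:
  At a: Dia s is true, so not Dia s is false.
    At a: Dia s requires s at some successor in {a, b, c, e, f, g}.
      s holds at a, so Dia s is true at a.

No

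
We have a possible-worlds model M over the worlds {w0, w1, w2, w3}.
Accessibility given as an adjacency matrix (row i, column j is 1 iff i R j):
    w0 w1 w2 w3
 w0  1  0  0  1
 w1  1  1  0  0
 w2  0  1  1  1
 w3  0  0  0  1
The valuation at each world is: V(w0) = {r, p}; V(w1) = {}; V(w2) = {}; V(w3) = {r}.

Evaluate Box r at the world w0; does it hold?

Yes

At w0: Box r requires r at every successor {w0, w3}.
  At w0: r is true.
  At w3: r is true.
So Box r is true at w0.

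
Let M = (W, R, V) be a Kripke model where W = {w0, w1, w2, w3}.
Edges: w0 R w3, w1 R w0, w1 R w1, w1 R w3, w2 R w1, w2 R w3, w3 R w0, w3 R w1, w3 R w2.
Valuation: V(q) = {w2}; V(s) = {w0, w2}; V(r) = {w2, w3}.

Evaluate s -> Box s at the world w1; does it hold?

At w1: s is false, Box s is false, so s -> Box s is true.
  At w1: Box s requires s at every successor {w0, w1, w3}.
    s fails at w1, so Box s is false at w1.

Yes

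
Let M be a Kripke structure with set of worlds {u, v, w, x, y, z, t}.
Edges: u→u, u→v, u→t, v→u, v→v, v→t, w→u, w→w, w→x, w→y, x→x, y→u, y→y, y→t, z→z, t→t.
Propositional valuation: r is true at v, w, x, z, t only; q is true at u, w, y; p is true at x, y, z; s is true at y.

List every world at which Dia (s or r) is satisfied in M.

u, v, w, x, y, z, t

Let φ = Dia (s or r). Evaluate φ at each world:
  u (successors {u, v, t}): φ is true.
  v (successors {u, v, t}): φ is true.
  w (successors {u, w, x, y}): φ is true.
  x (successors {x}): φ is true.
  y (successors {u, y, t}): φ is true.
  z (successors {z}): φ is true.
  t (successors {t}): φ is true.
For instance, at t:
  At t: Dia (s or r) requires s or r at some successor in {t}.
    s or r holds at t, so Dia (s or r) is true at t.
Satisfying worlds: {u, v, w, x, y, z, t}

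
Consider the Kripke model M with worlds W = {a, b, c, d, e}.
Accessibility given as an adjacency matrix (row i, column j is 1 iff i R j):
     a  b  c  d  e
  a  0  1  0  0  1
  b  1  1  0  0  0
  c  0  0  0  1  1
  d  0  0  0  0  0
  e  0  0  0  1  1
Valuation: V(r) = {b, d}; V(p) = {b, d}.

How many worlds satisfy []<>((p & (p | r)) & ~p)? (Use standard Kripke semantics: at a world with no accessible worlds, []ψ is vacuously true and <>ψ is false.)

Recall that []ψ holds at a world iff ψ holds at every accessible world, and <>ψ holds iff ψ holds at some accessible world.
Let φ = []<>((p & (p | r)) & ~p). Evaluate φ at each world:
  a (successors {b, e}): φ is false.
  b (successors {a, b}): φ is false.
  c (successors {d, e}): φ is false.
  d (successors ∅): φ is true.
  e (successors {d, e}): φ is false.
For instance, at b:
  At b: []<>((p & (p | r)) & ~p) requires <>((p & (p | r)) & ~p) at every successor {a, b}.
    <>((p & (p | r)) & ~p) fails at a, so []<>((p & (p | r)) & ~p) is false at b.
      At a: <>((p & (p | r)) & ~p) requires (p & (p | r)) & ~p at some successor in {b, e}.
        At b: (p & (p | r)) & ~p is false.
        At e: (p & (p | r)) & ~p is false.
      So <>((p & (p | r)) & ~p) is false at a.
Satisfying worlds: {d}

1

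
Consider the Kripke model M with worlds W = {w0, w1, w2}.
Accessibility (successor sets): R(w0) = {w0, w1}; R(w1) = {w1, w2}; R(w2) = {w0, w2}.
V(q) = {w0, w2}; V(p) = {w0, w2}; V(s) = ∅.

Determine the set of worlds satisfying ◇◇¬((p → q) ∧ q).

Let φ = ◇◇¬((p → q) ∧ q). Evaluate φ at each world:
  w0 (successors {w0, w1}): φ is true.
  w1 (successors {w1, w2}): φ is true.
  w2 (successors {w0, w2}): φ is true.
For instance, at w0:
  At w0: ◇◇¬((p → q) ∧ q) requires ◇¬((p → q) ∧ q) at some successor in {w0, w1}.
    ◇¬((p → q) ∧ q) holds at w0, so ◇◇¬((p → q) ∧ q) is true at w0.
      At w0: ◇¬((p → q) ∧ q) requires ¬((p → q) ∧ q) at some successor in {w0, w1}.
        ¬((p → q) ∧ q) holds at w1, so ◇¬((p → q) ∧ q) is true at w0.
Satisfying worlds: {w0, w1, w2}

w0, w1, w2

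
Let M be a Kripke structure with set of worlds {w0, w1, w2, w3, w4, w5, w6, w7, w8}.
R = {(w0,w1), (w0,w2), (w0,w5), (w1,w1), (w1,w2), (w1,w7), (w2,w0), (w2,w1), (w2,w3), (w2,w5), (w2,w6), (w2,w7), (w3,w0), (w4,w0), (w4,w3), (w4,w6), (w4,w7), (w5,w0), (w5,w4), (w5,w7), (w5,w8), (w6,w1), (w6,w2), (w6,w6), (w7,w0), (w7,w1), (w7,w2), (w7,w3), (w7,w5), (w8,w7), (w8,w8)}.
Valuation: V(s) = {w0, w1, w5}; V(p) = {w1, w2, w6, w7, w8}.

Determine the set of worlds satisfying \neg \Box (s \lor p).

w2, w4, w5, w7

Let φ = \neg \Box (s \lor p). Evaluate φ at each world:
  w0 (successors {w1, w2, w5}): φ is false.
  w1 (successors {w1, w2, w7}): φ is false.
  w2 (successors {w0, w1, w3, w5, w6, w7}): φ is true.
  w3 (successors {w0}): φ is false.
  w4 (successors {w0, w3, w6, w7}): φ is true.
  w5 (successors {w0, w4, w7, w8}): φ is true.
  w6 (successors {w1, w2, w6}): φ is false.
  w7 (successors {w0, w1, w2, w3, w5}): φ is true.
  w8 (successors {w7, w8}): φ is false.
For instance, at w1:
  At w1: \Box (s \lor p) is true, so \neg \Box (s \lor p) is false.
    At w1: \Box (s \lor p) requires s \lor p at every successor {w1, w2, w7}.
      At w1: s \lor p is true.
      At w2: s \lor p is true.
      At w7: s \lor p is true.
    So \Box (s \lor p) is true at w1.
Satisfying worlds: {w2, w4, w5, w7}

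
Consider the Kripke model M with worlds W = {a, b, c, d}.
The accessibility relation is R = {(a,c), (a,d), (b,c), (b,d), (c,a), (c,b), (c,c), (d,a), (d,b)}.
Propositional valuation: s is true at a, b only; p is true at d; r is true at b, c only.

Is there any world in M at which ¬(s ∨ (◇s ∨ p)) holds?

Let φ = ¬(s ∨ (◇s ∨ p)). Evaluate φ at each world:
  a (successors {c, d}): φ is false.
  b (successors {c, d}): φ is false.
  c (successors {a, b, c}): φ is false.
  d (successors {a, b}): φ is false.
For instance, at a:
  At a: s ∨ (◇s ∨ p) is true, so ¬(s ∨ (◇s ∨ p)) is false.
    At a: s is true, ◇s ∨ p is false, so s ∨ (◇s ∨ p) is true.
      At a: ◇s is false, p is false, so ◇s ∨ p is false.

No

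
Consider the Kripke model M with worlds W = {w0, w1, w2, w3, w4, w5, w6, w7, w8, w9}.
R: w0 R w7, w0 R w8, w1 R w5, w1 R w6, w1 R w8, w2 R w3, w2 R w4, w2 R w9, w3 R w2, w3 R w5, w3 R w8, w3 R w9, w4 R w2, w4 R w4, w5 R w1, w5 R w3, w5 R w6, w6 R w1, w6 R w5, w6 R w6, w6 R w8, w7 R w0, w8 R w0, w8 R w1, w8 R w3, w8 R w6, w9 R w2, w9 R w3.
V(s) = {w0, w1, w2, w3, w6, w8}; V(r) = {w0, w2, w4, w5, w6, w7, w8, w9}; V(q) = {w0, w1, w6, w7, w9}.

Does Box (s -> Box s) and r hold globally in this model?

No

Let φ = Box (s -> Box s) and r. Evaluate φ at each world:
  w0 (successors {w7, w8}): φ is true.
  w1 (successors {w5, w6, w8}): φ is false.
  w2 (successors {w3, w4, w9}): φ is false.
  w3 (successors {w2, w5, w8, w9}): φ is false.
  w4 (successors {w2, w4}): φ is false.
  w5 (successors {w1, w3, w6}): φ is false.
  w6 (successors {w1, w5, w6, w8}): φ is false.
  w7 (successors {w0}): φ is false.
  w8 (successors {w0, w1, w3, w6}): φ is false.
  w9 (successors {w2, w3}): φ is false.
Detail at w1 (counterexample):
  At w1: Box (s -> Box s) is false, r is false, so Box (s -> Box s) and r is false.
    At w1: Box (s -> Box s) requires s -> Box s at every successor {w5, w6, w8}.
      s -> Box s fails at w6, so Box (s -> Box s) is false at w1.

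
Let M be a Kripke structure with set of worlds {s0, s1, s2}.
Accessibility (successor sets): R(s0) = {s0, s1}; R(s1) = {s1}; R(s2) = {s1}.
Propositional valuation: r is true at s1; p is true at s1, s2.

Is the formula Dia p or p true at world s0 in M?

Yes

Recall that Dia ψ holds at a world iff ψ holds at some accessible world.
At s0: Dia p is true, p is false, so Dia p or p is true.
  At s0: Dia p requires p at some successor in {s0, s1}.
    p holds at s1, so Dia p is true at s0.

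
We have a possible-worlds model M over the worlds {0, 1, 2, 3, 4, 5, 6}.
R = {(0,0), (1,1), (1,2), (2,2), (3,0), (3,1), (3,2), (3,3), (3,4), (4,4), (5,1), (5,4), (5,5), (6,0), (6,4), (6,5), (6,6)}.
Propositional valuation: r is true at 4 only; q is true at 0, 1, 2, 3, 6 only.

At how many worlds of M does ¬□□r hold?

Let φ = ¬□□r. Evaluate φ at each world:
  0 (successors {0}): φ is true.
  1 (successors {1, 2}): φ is true.
  2 (successors {2}): φ is true.
  3 (successors {0, 1, 2, 3, 4}): φ is true.
  4 (successors {4}): φ is false.
  5 (successors {1, 4, 5}): φ is true.
  6 (successors {0, 4, 5, 6}): φ is true.
For instance, at 1:
  At 1: □□r is false, so ¬□□r is true.
    At 1: □□r requires □r at every successor {1, 2}.
      □r fails at 1, so □□r is false at 1.
Satisfying worlds: {0, 1, 2, 3, 5, 6}

6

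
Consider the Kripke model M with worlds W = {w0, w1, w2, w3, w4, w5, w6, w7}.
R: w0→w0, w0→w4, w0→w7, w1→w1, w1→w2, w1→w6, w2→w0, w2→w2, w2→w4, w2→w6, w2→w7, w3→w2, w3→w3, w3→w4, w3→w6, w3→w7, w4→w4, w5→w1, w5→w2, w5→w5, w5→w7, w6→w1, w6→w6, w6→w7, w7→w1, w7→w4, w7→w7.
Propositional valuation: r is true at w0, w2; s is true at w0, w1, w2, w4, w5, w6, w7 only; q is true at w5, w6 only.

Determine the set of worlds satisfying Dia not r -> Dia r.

w0, w1, w2, w3, w5

Let φ = Dia not r -> Dia r. Evaluate φ at each world:
  w0 (successors {w0, w4, w7}): φ is true.
  w1 (successors {w1, w2, w6}): φ is true.
  w2 (successors {w0, w2, w4, w6, w7}): φ is true.
  w3 (successors {w2, w3, w4, w6, w7}): φ is true.
  w4 (successors {w4}): φ is false.
  w5 (successors {w1, w2, w5, w7}): φ is true.
  w6 (successors {w1, w6, w7}): φ is false.
  w7 (successors {w1, w4, w7}): φ is false.
For instance, at w5:
  At w5: Dia not r is true, Dia r is true, so Dia not r -> Dia r is true.
    At w5: Dia not r requires not r at some successor in {w1, w2, w5, w7}.
      not r holds at w1, so Dia not r is true at w5.
    At w5: Dia r requires r at some successor in {w1, w2, w5, w7}.
      r holds at w2, so Dia r is true at w5.
Satisfying worlds: {w0, w1, w2, w3, w5}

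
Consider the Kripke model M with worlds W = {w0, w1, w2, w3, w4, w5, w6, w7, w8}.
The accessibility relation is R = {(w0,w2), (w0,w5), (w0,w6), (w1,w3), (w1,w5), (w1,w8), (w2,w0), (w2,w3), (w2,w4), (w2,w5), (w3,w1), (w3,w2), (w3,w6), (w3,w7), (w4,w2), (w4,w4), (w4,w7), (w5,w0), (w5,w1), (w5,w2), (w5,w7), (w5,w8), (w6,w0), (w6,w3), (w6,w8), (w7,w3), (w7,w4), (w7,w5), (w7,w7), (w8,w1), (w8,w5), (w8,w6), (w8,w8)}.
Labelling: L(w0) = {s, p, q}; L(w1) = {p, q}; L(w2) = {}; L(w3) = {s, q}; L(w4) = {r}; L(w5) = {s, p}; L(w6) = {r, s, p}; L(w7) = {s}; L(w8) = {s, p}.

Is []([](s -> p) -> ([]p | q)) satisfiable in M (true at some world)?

Yes

Let φ = []([](s -> p) -> ([]p | q)). Evaluate φ at each world:
  w0 (successors {w2, w5, w6}): φ is true.
  w1 (successors {w3, w5, w8}): φ is true.
  w2 (successors {w0, w3, w4, w5}): φ is true.
  w3 (successors {w1, w2, w6, w7}): φ is true.
  w4 (successors {w2, w4, w7}): φ is true.
  w5 (successors {w0, w1, w2, w7, w8}): φ is true.
  w6 (successors {w0, w3, w8}): φ is true.
  w7 (successors {w3, w4, w5, w7}): φ is true.
  w8 (successors {w1, w5, w6, w8}): φ is true.
Detail at w0 (witness):
  At w0: []([](s -> p) -> ([]p | q)) requires [](s -> p) -> ([]p | q) at every successor {w2, w5, w6}.
      At w2: [](s -> p) is false, []p | q is false, so [](s -> p) -> ([]p | q) is true.
      At w5: [](s -> p) is false, []p | q is false, so [](s -> p) -> ([]p | q) is true.
      At w6: [](s -> p) is false, []p | q is false, so [](s -> p) -> ([]p | q) is true.
  So []([](s -> p) -> ([]p | q)) is true at w0.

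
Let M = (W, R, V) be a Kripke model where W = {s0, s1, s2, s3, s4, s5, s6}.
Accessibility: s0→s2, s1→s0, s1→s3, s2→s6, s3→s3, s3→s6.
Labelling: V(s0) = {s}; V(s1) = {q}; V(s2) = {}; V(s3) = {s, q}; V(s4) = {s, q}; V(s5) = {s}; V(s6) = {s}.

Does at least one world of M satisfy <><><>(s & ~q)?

Yes

Let φ = <><><>(s & ~q). Evaluate φ at each world:
  s0 (successors {s2}): φ is false.
  s1 (successors {s0, s3}): φ is true.
  s2 (successors {s6}): φ is false.
  s3 (successors {s3, s6}): φ is true.
  s4 (successors ∅): φ is false.
  s5 (successors ∅): φ is false.
  s6 (successors ∅): φ is false.
Detail at s1 (witness):
  At s1: <><><>(s & ~q) requires <><>(s & ~q) at some successor in {s0, s3}.
    <><>(s & ~q) holds at s0, so <><><>(s & ~q) is true at s1.
      At s0: <><>(s & ~q) requires <>(s & ~q) at some successor in {s2}.
        <>(s & ~q) holds at s2, so <><>(s & ~q) is true at s0.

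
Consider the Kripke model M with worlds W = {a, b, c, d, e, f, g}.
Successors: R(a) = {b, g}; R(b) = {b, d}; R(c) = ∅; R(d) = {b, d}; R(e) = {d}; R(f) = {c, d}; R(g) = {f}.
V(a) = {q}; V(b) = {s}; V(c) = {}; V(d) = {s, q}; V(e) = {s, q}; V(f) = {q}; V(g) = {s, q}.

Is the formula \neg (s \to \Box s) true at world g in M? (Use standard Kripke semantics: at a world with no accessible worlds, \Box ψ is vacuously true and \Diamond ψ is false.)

Yes

At g: s \to \Box s is false, so \neg (s \to \Box s) is true.
  At g: s is true, \Box s is false, so s \to \Box s is false.
    At g: \Box s requires s at every successor {f}.
      s fails at f, so \Box s is false at g.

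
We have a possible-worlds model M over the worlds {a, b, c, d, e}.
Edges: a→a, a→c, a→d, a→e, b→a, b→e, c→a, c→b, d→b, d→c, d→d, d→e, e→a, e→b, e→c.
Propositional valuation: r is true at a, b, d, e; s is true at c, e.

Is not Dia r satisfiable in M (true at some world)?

No

Let φ = not Dia r. Evaluate φ at each world:
  a (successors {a, c, d, e}): φ is false.
  b (successors {a, e}): φ is false.
  c (successors {a, b}): φ is false.
  d (successors {b, c, d, e}): φ is false.
  e (successors {a, b, c}): φ is false.
For instance, at e:
  At e: Dia r is true, so not Dia r is false.
    At e: Dia r requires r at some successor in {a, b, c}.
      r holds at a, so Dia r is true at e.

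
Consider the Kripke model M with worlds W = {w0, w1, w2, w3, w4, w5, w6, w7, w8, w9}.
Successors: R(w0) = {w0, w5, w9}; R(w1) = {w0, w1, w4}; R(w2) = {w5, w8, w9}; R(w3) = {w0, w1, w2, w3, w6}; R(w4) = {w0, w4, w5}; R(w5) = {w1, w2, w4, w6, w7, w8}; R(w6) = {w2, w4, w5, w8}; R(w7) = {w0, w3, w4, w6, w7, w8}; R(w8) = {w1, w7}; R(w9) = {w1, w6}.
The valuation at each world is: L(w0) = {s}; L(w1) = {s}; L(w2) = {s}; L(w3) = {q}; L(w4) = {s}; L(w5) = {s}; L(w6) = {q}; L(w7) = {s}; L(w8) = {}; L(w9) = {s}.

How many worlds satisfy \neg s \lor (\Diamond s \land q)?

3

Let φ = \neg s \lor (\Diamond s \land q). Evaluate φ at each world:
  w0 (successors {w0, w5, w9}): φ is false.
  w1 (successors {w0, w1, w4}): φ is false.
  w2 (successors {w5, w8, w9}): φ is false.
  w3 (successors {w0, w1, w2, w3, w6}): φ is true.
  w4 (successors {w0, w4, w5}): φ is false.
  w5 (successors {w1, w2, w4, w6, w7, w8}): φ is false.
  w6 (successors {w2, w4, w5, w8}): φ is true.
  w7 (successors {w0, w3, w4, w6, w7, w8}): φ is false.
  w8 (successors {w1, w7}): φ is true.
  w9 (successors {w1, w6}): φ is false.
For instance, at w2:
  At w2: \neg s is false, \Diamond s \land q is false, so \neg s \lor (\Diamond s \land q) is false.
    At w2: \Diamond s is true, q is false, so \Diamond s \land q is false.
      At w2: \Diamond s requires s at some successor in {w5, w8, w9}.
        s holds at w5, so \Diamond s is true at w2.
Satisfying worlds: {w3, w6, w8}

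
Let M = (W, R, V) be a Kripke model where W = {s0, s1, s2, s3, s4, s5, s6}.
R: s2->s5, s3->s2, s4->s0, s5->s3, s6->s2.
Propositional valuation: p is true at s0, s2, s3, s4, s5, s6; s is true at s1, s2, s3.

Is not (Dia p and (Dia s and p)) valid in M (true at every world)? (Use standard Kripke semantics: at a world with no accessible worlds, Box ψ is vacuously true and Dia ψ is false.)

No

Let φ = not (Dia p and (Dia s and p)). Evaluate φ at each world:
  s0 (successors ∅): φ is true.
  s1 (successors ∅): φ is true.
  s2 (successors {s5}): φ is true.
  s3 (successors {s2}): φ is false.
  s4 (successors {s0}): φ is true.
  s5 (successors {s3}): φ is false.
  s6 (successors {s2}): φ is false.
Detail at s3 (counterexample):
  At s3: Dia p and (Dia s and p) is true, so not (Dia p and (Dia s and p)) is false.
    At s3: Dia p is true, Dia s and p is true, so Dia p and (Dia s and p) is true.
      At s3: Dia p requires p at some successor in {s2}.
        p holds at s2, so Dia p is true at s3.
      At s3: Dia s is true, p is true, so Dia s and p is true.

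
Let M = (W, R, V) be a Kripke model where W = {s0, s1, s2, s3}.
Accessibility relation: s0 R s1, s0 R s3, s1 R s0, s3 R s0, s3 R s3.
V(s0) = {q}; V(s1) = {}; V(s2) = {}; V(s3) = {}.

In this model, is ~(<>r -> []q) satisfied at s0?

At s0: <>r -> []q is true, so ~(<>r -> []q) is false.
  At s0: <>r is false, []q is false, so <>r -> []q is true.
    At s0: <>r requires r at some successor in {s1, s3}.
      At s1: r is false.
      At s3: r is false.
    So <>r is false at s0.
    At s0: []q requires q at every successor {s1, s3}.
      q fails at s1, so []q is false at s0.

No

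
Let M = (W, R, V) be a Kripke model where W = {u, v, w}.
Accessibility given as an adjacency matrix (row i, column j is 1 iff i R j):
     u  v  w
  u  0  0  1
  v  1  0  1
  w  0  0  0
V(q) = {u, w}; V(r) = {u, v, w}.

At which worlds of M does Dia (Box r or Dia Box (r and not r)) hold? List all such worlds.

Let φ = Dia (Box r or Dia Box (r and not r)). Evaluate φ at each world:
  u (successors {w}): φ is true.
  v (successors {u, w}): φ is true.
  w (successors ∅): φ is false.
For instance, at v:
  At v: Dia (Box r or Dia Box (r and not r)) requires Box r or Dia Box (r and not r) at some successor in {u, w}.
    Box r or Dia Box (r and not r) holds at u, so Dia (Box r or Dia Box (r and not r)) is true at v.
      At u: Box r is true, Dia Box (r and not r) is true, so Box r or Dia Box (r and not r) is true.
Satisfying worlds: {u, v}

u, v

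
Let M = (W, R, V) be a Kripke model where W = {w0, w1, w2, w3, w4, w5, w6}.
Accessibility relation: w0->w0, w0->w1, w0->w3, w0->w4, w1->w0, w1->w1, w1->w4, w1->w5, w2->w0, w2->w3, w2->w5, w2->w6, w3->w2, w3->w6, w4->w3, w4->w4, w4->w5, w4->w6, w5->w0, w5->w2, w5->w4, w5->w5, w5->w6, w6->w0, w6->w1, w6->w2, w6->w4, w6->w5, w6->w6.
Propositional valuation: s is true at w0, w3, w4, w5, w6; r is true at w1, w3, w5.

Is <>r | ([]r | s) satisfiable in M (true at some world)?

Recall that []ψ holds at a world iff ψ holds at every accessible world, and <>ψ holds iff ψ holds at some accessible world.
Let φ = <>r | ([]r | s). Evaluate φ at each world:
  w0 (successors {w0, w1, w3, w4}): φ is true.
  w1 (successors {w0, w1, w4, w5}): φ is true.
  w2 (successors {w0, w3, w5, w6}): φ is true.
  w3 (successors {w2, w6}): φ is true.
  w4 (successors {w3, w4, w5, w6}): φ is true.
  w5 (successors {w0, w2, w4, w5, w6}): φ is true.
  w6 (successors {w0, w1, w2, w4, w5, w6}): φ is true.
Detail at w0 (witness):
  At w0: <>r is true, []r | s is true, so <>r | ([]r | s) is true.
    At w0: <>r requires r at some successor in {w0, w1, w3, w4}.
      r holds at w1, so <>r is true at w0.
    At w0: []r is false, s is true, so []r | s is true.
      At w0: []r requires r at every successor {w0, w1, w3, w4}.
        r fails at w0, so []r is false at w0.

Yes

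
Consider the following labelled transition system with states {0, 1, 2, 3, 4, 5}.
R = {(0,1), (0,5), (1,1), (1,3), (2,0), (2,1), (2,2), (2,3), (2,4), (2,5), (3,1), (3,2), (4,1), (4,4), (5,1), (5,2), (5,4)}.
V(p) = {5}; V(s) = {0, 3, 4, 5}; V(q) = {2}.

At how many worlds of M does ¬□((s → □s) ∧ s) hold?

6

Recall that □ψ holds at a world iff ψ holds at every accessible world, and ◇ψ holds iff ψ holds at some accessible world.
Let φ = ¬□((s → □s) ∧ s). Evaluate φ at each world:
  0 (successors {1, 5}): φ is true.
  1 (successors {1, 3}): φ is true.
  2 (successors {0, 1, 2, 3, 4, 5}): φ is true.
  3 (successors {1, 2}): φ is true.
  4 (successors {1, 4}): φ is true.
  5 (successors {1, 2, 4}): φ is true.
For instance, at 3:
  At 3: □((s → □s) ∧ s) is false, so ¬□((s → □s) ∧ s) is true.
    At 3: □((s → □s) ∧ s) requires (s → □s) ∧ s at every successor {1, 2}.
      (s → □s) ∧ s fails at 1, so □((s → □s) ∧ s) is false at 3.
Satisfying worlds: {0, 1, 2, 3, 4, 5}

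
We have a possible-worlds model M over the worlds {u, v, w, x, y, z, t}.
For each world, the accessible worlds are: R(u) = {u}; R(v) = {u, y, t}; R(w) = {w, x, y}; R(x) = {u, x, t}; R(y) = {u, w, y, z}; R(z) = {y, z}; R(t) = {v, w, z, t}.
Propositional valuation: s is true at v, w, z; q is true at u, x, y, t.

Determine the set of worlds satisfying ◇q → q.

Let φ = ◇q → q. Evaluate φ at each world:
  u (successors {u}): φ is true.
  v (successors {u, y, t}): φ is false.
  w (successors {w, x, y}): φ is false.
  x (successors {u, x, t}): φ is true.
  y (successors {u, w, y, z}): φ is true.
  z (successors {y, z}): φ is false.
  t (successors {v, w, z, t}): φ is true.
For instance, at t:
  At t: ◇q is true, q is true, so ◇q → q is true.
    At t: ◇q requires q at some successor in {v, w, z, t}.
      q holds at t, so ◇q is true at t.
Satisfying worlds: {u, x, y, t}

u, x, y, t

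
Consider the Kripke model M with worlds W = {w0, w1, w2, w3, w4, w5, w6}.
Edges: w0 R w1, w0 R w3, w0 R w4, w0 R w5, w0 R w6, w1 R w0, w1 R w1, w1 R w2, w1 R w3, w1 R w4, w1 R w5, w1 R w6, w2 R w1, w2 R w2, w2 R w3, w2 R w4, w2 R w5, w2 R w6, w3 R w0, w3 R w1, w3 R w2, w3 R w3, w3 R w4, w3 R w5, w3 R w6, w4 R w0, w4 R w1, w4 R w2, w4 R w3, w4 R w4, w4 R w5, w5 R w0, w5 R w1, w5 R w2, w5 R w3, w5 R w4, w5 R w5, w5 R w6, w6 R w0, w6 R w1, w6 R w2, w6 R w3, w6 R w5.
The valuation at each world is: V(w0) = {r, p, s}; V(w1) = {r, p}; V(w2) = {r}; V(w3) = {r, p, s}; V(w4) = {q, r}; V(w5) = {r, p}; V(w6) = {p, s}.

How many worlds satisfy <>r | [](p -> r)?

Let φ = <>r | [](p -> r). Evaluate φ at each world:
  w0 (successors {w1, w3, w4, w5, w6}): φ is true.
  w1 (successors {w0, w1, w2, w3, w4, w5, w6}): φ is true.
  w2 (successors {w1, w2, w3, w4, w5, w6}): φ is true.
  w3 (successors {w0, w1, w2, w3, w4, w5, w6}): φ is true.
  w4 (successors {w0, w1, w2, w3, w4, w5}): φ is true.
  w5 (successors {w0, w1, w2, w3, w4, w5, w6}): φ is true.
  w6 (successors {w0, w1, w2, w3, w5}): φ is true.
For instance, at w0:
  At w0: <>r is true, [](p -> r) is false, so <>r | [](p -> r) is true.
    At w0: <>r requires r at some successor in {w1, w3, w4, w5, w6}.
      r holds at w1, so <>r is true at w0.
    At w0: [](p -> r) requires p -> r at every successor {w1, w3, w4, w5, w6}.
      p -> r fails at w6, so [](p -> r) is false at w0.
Satisfying worlds: {w0, w1, w2, w3, w4, w5, w6}

7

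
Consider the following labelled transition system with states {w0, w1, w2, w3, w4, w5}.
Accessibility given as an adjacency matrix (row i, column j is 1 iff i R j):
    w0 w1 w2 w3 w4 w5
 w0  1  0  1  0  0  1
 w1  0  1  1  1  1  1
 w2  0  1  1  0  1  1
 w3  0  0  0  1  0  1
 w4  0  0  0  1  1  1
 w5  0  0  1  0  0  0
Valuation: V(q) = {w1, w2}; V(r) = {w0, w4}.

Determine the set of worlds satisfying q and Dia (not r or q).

w1, w2

Let φ = q and Dia (not r or q). Evaluate φ at each world:
  w0 (successors {w0, w2, w5}): φ is false.
  w1 (successors {w1, w2, w3, w4, w5}): φ is true.
  w2 (successors {w1, w2, w4, w5}): φ is true.
  w3 (successors {w3, w5}): φ is false.
  w4 (successors {w3, w4, w5}): φ is false.
  w5 (successors {w2}): φ is false.
For instance, at w4:
  At w4: q is false, Dia (not r or q) is true, so q and Dia (not r or q) is false.
    At w4: Dia (not r or q) requires not r or q at some successor in {w3, w4, w5}.
      not r or q holds at w3, so Dia (not r or q) is true at w4.
Satisfying worlds: {w1, w2}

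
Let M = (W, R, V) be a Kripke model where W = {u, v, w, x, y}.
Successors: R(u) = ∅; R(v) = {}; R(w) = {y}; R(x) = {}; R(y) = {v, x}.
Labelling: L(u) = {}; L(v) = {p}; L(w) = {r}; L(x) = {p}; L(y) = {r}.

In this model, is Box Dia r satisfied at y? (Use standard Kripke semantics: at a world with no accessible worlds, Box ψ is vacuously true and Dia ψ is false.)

At y: Box Dia r requires Dia r at every successor {v, x}.
  Dia r fails at v, so Box Dia r is false at y.
    At v: no accessible worlds, so Dia r is false.

No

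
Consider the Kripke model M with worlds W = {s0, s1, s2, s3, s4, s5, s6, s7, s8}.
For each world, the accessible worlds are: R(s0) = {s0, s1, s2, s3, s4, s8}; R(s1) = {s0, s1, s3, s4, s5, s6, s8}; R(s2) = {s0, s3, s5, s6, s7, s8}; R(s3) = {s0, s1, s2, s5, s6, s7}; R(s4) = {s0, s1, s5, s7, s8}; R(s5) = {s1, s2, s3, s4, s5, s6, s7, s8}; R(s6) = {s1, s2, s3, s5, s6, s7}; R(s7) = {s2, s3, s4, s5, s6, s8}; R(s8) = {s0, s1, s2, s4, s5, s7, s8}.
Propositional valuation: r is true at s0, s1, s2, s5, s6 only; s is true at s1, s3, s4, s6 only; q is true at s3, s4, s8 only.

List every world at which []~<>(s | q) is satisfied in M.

none

Recall that []ψ holds at a world iff ψ holds at every accessible world, and <>ψ holds iff ψ holds at some accessible world.
Let φ = []~<>(s | q). Evaluate φ at each world:
  s0 (successors {s0, s1, s2, s3, s4, s8}): φ is false.
  s1 (successors {s0, s1, s3, s4, s5, s6, s8}): φ is false.
  s2 (successors {s0, s3, s5, s6, s7, s8}): φ is false.
  s3 (successors {s0, s1, s2, s5, s6, s7}): φ is false.
  s4 (successors {s0, s1, s5, s7, s8}): φ is false.
  s5 (successors {s1, s2, s3, s4, s5, s6, s7, s8}): φ is false.
  s6 (successors {s1, s2, s3, s5, s6, s7}): φ is false.
  s7 (successors {s2, s3, s4, s5, s6, s8}): φ is false.
  s8 (successors {s0, s1, s2, s4, s5, s7, s8}): φ is false.
For instance, at s8:
  At s8: []~<>(s | q) requires ~<>(s | q) at every successor {s0, s1, s2, s4, s5, s7, s8}.
    ~<>(s | q) fails at s0, so []~<>(s | q) is false at s8.
      At s0: <>(s | q) is true, so ~<>(s | q) is false.
Satisfying worlds: none.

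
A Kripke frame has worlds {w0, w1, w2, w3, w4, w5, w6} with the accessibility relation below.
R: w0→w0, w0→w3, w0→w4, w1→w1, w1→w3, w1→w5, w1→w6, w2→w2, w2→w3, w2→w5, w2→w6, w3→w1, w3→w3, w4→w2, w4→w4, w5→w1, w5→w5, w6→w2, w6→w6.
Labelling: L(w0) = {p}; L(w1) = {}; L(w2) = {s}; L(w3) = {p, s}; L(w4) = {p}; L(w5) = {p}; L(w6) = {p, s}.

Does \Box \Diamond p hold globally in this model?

Yes

Let φ = \Box \Diamond p. Evaluate φ at each world:
  w0 (successors {w0, w3, w4}): φ is true.
  w1 (successors {w1, w3, w5, w6}): φ is true.
  w2 (successors {w2, w3, w5, w6}): φ is true.
  w3 (successors {w1, w3}): φ is true.
  w4 (successors {w2, w4}): φ is true.
  w5 (successors {w1, w5}): φ is true.
  w6 (successors {w2, w6}): φ is true.
For instance, at w2:
  At w2: \Box \Diamond p requires \Diamond p at every successor {w2, w3, w5, w6}.
    At w2: \Diamond p is true.
    At w3: \Diamond p is true.
    At w5: \Diamond p is true.
    At w6: \Diamond p is true.
  So \Box \Diamond p is true at w2.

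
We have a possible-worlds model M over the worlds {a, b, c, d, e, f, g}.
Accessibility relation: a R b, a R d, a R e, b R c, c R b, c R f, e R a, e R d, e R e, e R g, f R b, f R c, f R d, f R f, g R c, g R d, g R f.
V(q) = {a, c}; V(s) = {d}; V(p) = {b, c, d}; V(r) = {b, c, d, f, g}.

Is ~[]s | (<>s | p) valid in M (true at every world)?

Recall that []ψ holds at a world iff ψ holds at every accessible world, and <>ψ holds iff ψ holds at some accessible world.
Let φ = ~[]s | (<>s | p). Evaluate φ at each world:
  a (successors {b, d, e}): φ is true.
  b (successors {c}): φ is true.
  c (successors {b, f}): φ is true.
  d (successors ∅): φ is true.
  e (successors {a, d, e, g}): φ is true.
  f (successors {b, c, d, f}): φ is true.
  g (successors {c, d, f}): φ is true.
For instance, at g:
  At g: ~[]s is true, <>s | p is true, so ~[]s | (<>s | p) is true.
    At g: []s is false, so ~[]s is true.
      At g: []s requires s at every successor {c, d, f}.
        s fails at c, so []s is false at g.
    At g: <>s is true, p is false, so <>s | p is true.
      At g: <>s requires s at some successor in {c, d, f}.
        s holds at d, so <>s is true at g.

Yes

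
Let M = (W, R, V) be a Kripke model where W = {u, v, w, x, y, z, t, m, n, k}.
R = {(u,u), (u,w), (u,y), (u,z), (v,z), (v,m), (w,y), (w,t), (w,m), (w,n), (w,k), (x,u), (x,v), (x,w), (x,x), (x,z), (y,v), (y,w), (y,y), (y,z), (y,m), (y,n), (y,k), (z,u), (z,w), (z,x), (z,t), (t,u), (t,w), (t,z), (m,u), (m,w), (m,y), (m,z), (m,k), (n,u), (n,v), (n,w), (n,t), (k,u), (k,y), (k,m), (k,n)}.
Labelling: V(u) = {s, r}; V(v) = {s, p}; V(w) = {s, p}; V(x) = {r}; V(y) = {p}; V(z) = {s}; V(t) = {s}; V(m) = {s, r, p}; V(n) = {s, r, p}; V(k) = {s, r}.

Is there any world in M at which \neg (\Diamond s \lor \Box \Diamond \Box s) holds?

No

Let φ = \neg (\Diamond s \lor \Box \Diamond \Box s). Evaluate φ at each world:
  u (successors {u, w, y, z}): φ is false.
  v (successors {z, m}): φ is false.
  w (successors {y, t, m, n, k}): φ is false.
  x (successors {u, v, w, x, z}): φ is false.
  y (successors {v, w, y, z, m, n, k}): φ is false.
  z (successors {u, w, x, t}): φ is false.
  t (successors {u, w, z}): φ is false.
  m (successors {u, w, y, z, k}): φ is false.
  n (successors {u, v, w, t}): φ is false.
  k (successors {u, y, m, n}): φ is false.
For instance, at t:
  At t: \Diamond s \lor \Box \Diamond \Box s is true, so \neg (\Diamond s \lor \Box \Diamond \Box s) is false.
    At t: \Diamond s is true, \Box \Diamond \Box s is false, so \Diamond s \lor \Box \Diamond \Box s is true.
      At t: \Diamond s requires s at some successor in {u, w, z}.
        s holds at u, so \Diamond s is true at t.
      At t: \Box \Diamond \Box s requires \Diamond \Box s at every successor {u, w, z}.
        \Diamond \Box s fails at u, so \Box \Diamond \Box s is false at t.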